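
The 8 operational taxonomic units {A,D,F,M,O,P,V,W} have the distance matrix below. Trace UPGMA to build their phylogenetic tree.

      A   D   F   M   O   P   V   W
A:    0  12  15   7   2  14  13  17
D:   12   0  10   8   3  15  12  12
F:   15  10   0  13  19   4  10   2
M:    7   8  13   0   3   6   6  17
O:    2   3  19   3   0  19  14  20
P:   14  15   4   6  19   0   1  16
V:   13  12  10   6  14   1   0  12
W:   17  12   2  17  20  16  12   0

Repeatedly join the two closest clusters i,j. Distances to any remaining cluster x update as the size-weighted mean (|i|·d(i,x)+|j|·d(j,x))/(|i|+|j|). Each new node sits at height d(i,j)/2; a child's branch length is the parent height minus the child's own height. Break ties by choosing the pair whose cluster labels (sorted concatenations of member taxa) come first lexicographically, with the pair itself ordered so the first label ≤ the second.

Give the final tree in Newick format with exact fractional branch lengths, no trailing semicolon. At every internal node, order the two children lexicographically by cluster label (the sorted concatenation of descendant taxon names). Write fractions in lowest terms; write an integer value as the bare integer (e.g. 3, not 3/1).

iteration 1: select P,V (d=1); attach at lengths (1/2, 1/2); label the merged cluster PV
  updated: d(A,PV)=27/2, d(D,PV)=27/2, d(F,PV)=7, d(M,PV)=6, d(O,PV)=33/2, d(PV,W)=14
iteration 2: select A,O (d=2); attach at lengths (1, 1); label the merged cluster AO
  updated: d(AO,D)=15/2, d(AO,F)=17, d(AO,M)=5, d(AO,PV)=15, d(AO,W)=37/2
iteration 3: select F,W (d=2); attach at lengths (1, 1); label the merged cluster FW
  updated: d(AO,FW)=71/4, d(D,FW)=11, d(FW,M)=15, d(FW,PV)=21/2
iteration 4: select AO,M (d=5); attach at lengths (3/2, 5/2); label the merged cluster AMO
  updated: d(AMO,D)=23/3, d(AMO,FW)=101/6, d(AMO,PV)=12
iteration 5: select AMO,D (d=23/3); attach at lengths (4/3, 23/6); label the merged cluster ADMO
  updated: d(ADMO,FW)=123/8, d(ADMO,PV)=99/8
iteration 6: select FW,PV (d=21/2); attach at lengths (17/4, 19/4); label the merged cluster FPVW
  updated: d(ADMO,FPVW)=111/8
iteration 7: select ADMO,FPVW (d=111/8); attach at lengths (149/48, 27/16); label the merged cluster ADFMOPVW
final tree: ((((A:1,O:1):3/2,M:5/2):4/3,D:23/6):149/48,((F:1,W:1):17/4,(P:1/2,V:1/2):19/4):27/16)
total length: 671/24

((((A:1,O:1):3/2,M:5/2):4/3,D:23/6):149/48,((F:1,W:1):17/4,(P:1/2,V:1/2):19/4):27/16)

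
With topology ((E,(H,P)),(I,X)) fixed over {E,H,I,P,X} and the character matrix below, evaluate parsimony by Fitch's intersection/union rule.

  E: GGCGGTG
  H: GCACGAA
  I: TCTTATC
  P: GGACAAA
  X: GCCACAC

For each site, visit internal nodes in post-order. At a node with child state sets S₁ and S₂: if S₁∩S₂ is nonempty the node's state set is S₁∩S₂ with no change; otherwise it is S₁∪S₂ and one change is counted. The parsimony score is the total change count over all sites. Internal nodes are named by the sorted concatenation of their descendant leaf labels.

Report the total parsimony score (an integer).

15

[col 0] HP: children H:{G}, P:{G} ∩→ {G}; cost 0
[col 0] EHP: children E:{G}, HP:{G} ∩→ {G}; cost 0
[col 0] IX: children I:{T}, X:{G} ∪→ {G,T}; cost 1
[col 0] EHIPX: children EHP:{G}, IX:{G,T} ∩→ {G}; cost 0
[col 1] HP: children H:{C}, P:{G} ∪→ {C,G}; cost 1
[col 1] EHP: children E:{G}, HP:{C,G} ∩→ {G}; cost 0
[col 1] IX: children I:{C}, X:{C} ∩→ {C}; cost 0
[col 1] EHIPX: children EHP:{G}, IX:{C} ∪→ {C,G}; cost 1
[col 2] HP: children H:{A}, P:{A} ∩→ {A}; cost 0
[col 2] EHP: children E:{C}, HP:{A} ∪→ {A,C}; cost 1
[col 2] IX: children I:{T}, X:{C} ∪→ {C,T}; cost 1
[col 2] EHIPX: children EHP:{A,C}, IX:{C,T} ∩→ {C}; cost 0
[col 3] HP: children H:{C}, P:{C} ∩→ {C}; cost 0
[col 3] EHP: children E:{G}, HP:{C} ∪→ {C,G}; cost 1
[col 3] IX: children I:{T}, X:{A} ∪→ {A,T}; cost 1
[col 3] EHIPX: children EHP:{C,G}, IX:{A,T} ∪→ {A,C,G,T}; cost 1
[col 4] HP: children H:{G}, P:{A} ∪→ {A,G}; cost 1
[col 4] EHP: children E:{G}, HP:{A,G} ∩→ {G}; cost 0
[col 4] IX: children I:{A}, X:{C} ∪→ {A,C}; cost 1
[col 4] EHIPX: children EHP:{G}, IX:{A,C} ∪→ {A,C,G}; cost 1
[col 5] HP: children H:{A}, P:{A} ∩→ {A}; cost 0
[col 5] EHP: children E:{T}, HP:{A} ∪→ {A,T}; cost 1
[col 5] IX: children I:{T}, X:{A} ∪→ {A,T}; cost 1
[col 5] EHIPX: children EHP:{A,T}, IX:{A,T} ∩→ {A,T}; cost 0
[col 6] HP: children H:{A}, P:{A} ∩→ {A}; cost 0
[col 6] EHP: children E:{G}, HP:{A} ∪→ {A,G}; cost 1
[col 6] IX: children I:{C}, X:{C} ∩→ {C}; cost 0
[col 6] EHIPX: children EHP:{A,G}, IX:{C} ∪→ {A,C,G}; cost 1
per-site changes: [1, 2, 2, 3, 3, 2, 2]; total = 15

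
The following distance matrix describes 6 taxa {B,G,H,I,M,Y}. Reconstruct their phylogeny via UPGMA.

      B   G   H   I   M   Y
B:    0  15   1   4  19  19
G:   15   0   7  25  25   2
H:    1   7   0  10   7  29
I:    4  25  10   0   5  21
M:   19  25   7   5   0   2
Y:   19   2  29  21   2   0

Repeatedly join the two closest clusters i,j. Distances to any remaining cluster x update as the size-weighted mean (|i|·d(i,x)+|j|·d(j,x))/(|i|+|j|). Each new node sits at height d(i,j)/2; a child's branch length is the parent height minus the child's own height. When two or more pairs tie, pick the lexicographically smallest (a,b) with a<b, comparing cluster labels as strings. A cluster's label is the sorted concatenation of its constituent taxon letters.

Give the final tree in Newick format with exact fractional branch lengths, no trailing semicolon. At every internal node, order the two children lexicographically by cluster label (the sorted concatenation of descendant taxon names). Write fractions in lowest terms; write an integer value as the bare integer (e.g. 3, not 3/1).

(((B:1/2,H:1/2):9/2,(I:5/2,M:5/2):5/2):63/16,(G:1,Y:1):127/16)

step 1: merge (B,H) at d=1; branch lengths B→1/2, H→1/2; new cluster BH
  updated: d(BH,G)=11, d(BH,I)=7, d(BH,M)=13, d(BH,Y)=24
step 2: merge (G,Y) at d=2; branch lengths G→1, Y→1; new cluster GY
  updated: d(BH,GY)=35/2, d(GY,I)=23, d(GY,M)=27/2
step 3: merge (I,M) at d=5; branch lengths I→5/2, M→5/2; new cluster IM
  updated: d(BH,IM)=10, d(GY,IM)=73/4
step 4: merge (BH,IM) at d=10; branch lengths BH→9/2, IM→5/2; new cluster BHIM
  updated: d(BHIM,GY)=143/8
step 5: merge (BHIM,GY) at d=143/8; branch lengths BHIM→63/16, GY→127/16; new cluster BGHIMY
final tree: (((B:1/2,H:1/2):9/2,(I:5/2,M:5/2):5/2):63/16,(G:1,Y:1):127/16)
total length: 215/8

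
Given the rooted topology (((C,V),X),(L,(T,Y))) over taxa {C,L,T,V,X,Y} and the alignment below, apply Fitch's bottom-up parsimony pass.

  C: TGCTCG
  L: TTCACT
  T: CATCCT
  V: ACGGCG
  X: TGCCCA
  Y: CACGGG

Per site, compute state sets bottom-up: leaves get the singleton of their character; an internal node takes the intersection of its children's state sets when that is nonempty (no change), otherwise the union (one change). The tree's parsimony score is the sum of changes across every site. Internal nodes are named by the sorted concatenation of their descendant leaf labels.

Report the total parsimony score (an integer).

15

[col 0] CV: children C:{T}, V:{A} ∪→ {A,T}; cost 1
[col 0] CVX: children CV:{A,T}, X:{T} ∩→ {T}; cost 0
[col 0] TY: children T:{C}, Y:{C} ∩→ {C}; cost 0
[col 0] LTY: children L:{T}, TY:{C} ∪→ {C,T}; cost 1
[col 0] CLTVXY: children CVX:{T}, LTY:{C,T} ∩→ {T}; cost 0
[col 1] CV: children C:{G}, V:{C} ∪→ {C,G}; cost 1
[col 1] CVX: children CV:{C,G}, X:{G} ∩→ {G}; cost 0
[col 1] TY: children T:{A}, Y:{A} ∩→ {A}; cost 0
[col 1] LTY: children L:{T}, TY:{A} ∪→ {A,T}; cost 1
[col 1] CLTVXY: children CVX:{G}, LTY:{A,T} ∪→ {A,G,T}; cost 1
[col 2] CV: children C:{C}, V:{G} ∪→ {C,G}; cost 1
[col 2] CVX: children CV:{C,G}, X:{C} ∩→ {C}; cost 0
[col 2] TY: children T:{T}, Y:{C} ∪→ {C,T}; cost 1
[col 2] LTY: children L:{C}, TY:{C,T} ∩→ {C}; cost 0
[col 2] CLTVXY: children CVX:{C}, LTY:{C} ∩→ {C}; cost 0
[col 3] CV: children C:{T}, V:{G} ∪→ {G,T}; cost 1
[col 3] CVX: children CV:{G,T}, X:{C} ∪→ {C,G,T}; cost 1
[col 3] TY: children T:{C}, Y:{G} ∪→ {C,G}; cost 1
[col 3] LTY: children L:{A}, TY:{C,G} ∪→ {A,C,G}; cost 1
[col 3] CLTVXY: children CVX:{C,G,T}, LTY:{A,C,G} ∩→ {C,G}; cost 0
[col 4] CV: children C:{C}, V:{C} ∩→ {C}; cost 0
[col 4] CVX: children CV:{C}, X:{C} ∩→ {C}; cost 0
[col 4] TY: children T:{C}, Y:{G} ∪→ {C,G}; cost 1
[col 4] LTY: children L:{C}, TY:{C,G} ∩→ {C}; cost 0
[col 4] CLTVXY: children CVX:{C}, LTY:{C} ∩→ {C}; cost 0
[col 5] CV: children C:{G}, V:{G} ∩→ {G}; cost 0
[col 5] CVX: children CV:{G}, X:{A} ∪→ {A,G}; cost 1
[col 5] TY: children T:{T}, Y:{G} ∪→ {G,T}; cost 1
[col 5] LTY: children L:{T}, TY:{G,T} ∩→ {T}; cost 0
[col 5] CLTVXY: children CVX:{A,G}, LTY:{T} ∪→ {A,G,T}; cost 1
per-site changes: [2, 3, 2, 4, 1, 3]; total = 15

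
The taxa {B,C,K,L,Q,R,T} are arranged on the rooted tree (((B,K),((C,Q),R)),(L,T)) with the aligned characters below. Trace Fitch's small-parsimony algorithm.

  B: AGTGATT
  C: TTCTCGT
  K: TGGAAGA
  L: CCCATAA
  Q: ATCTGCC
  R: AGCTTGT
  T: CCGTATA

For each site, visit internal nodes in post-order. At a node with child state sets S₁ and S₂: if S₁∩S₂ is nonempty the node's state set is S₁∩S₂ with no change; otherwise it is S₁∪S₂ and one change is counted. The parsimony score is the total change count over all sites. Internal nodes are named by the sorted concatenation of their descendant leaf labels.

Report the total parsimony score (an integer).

[col 0] BK: children B:{A}, K:{T} ∪→ {A,T}; cost 1
[col 0] CQ: children C:{T}, Q:{A} ∪→ {A,T}; cost 1
[col 0] CQR: children CQ:{A,T}, R:{A} ∩→ {A}; cost 0
[col 0] BCKQR: children BK:{A,T}, CQR:{A} ∩→ {A}; cost 0
[col 0] LT: children L:{C}, T:{C} ∩→ {C}; cost 0
[col 0] BCKLQRT: children BCKQR:{A}, LT:{C} ∪→ {A,C}; cost 1
[col 1] BK: children B:{G}, K:{G} ∩→ {G}; cost 0
[col 1] CQ: children C:{T}, Q:{T} ∩→ {T}; cost 0
[col 1] CQR: children CQ:{T}, R:{G} ∪→ {G,T}; cost 1
[col 1] BCKQR: children BK:{G}, CQR:{G,T} ∩→ {G}; cost 0
[col 1] LT: children L:{C}, T:{C} ∩→ {C}; cost 0
[col 1] BCKLQRT: children BCKQR:{G}, LT:{C} ∪→ {C,G}; cost 1
[col 2] BK: children B:{T}, K:{G} ∪→ {G,T}; cost 1
[col 2] CQ: children C:{C}, Q:{C} ∩→ {C}; cost 0
[col 2] CQR: children CQ:{C}, R:{C} ∩→ {C}; cost 0
[col 2] BCKQR: children BK:{G,T}, CQR:{C} ∪→ {C,G,T}; cost 1
[col 2] LT: children L:{C}, T:{G} ∪→ {C,G}; cost 1
[col 2] BCKLQRT: children BCKQR:{C,G,T}, LT:{C,G} ∩→ {C,G}; cost 0
[col 3] BK: children B:{G}, K:{A} ∪→ {A,G}; cost 1
[col 3] CQ: children C:{T}, Q:{T} ∩→ {T}; cost 0
[col 3] CQR: children CQ:{T}, R:{T} ∩→ {T}; cost 0
[col 3] BCKQR: children BK:{A,G}, CQR:{T} ∪→ {A,G,T}; cost 1
[col 3] LT: children L:{A}, T:{T} ∪→ {A,T}; cost 1
[col 3] BCKLQRT: children BCKQR:{A,G,T}, LT:{A,T} ∩→ {A,T}; cost 0
[col 4] BK: children B:{A}, K:{A} ∩→ {A}; cost 0
[col 4] CQ: children C:{C}, Q:{G} ∪→ {C,G}; cost 1
[col 4] CQR: children CQ:{C,G}, R:{T} ∪→ {C,G,T}; cost 1
[col 4] BCKQR: children BK:{A}, CQR:{C,G,T} ∪→ {A,C,G,T}; cost 1
[col 4] LT: children L:{T}, T:{A} ∪→ {A,T}; cost 1
[col 4] BCKLQRT: children BCKQR:{A,C,G,T}, LT:{A,T} ∩→ {A,T}; cost 0
[col 5] BK: children B:{T}, K:{G} ∪→ {G,T}; cost 1
[col 5] CQ: children C:{G}, Q:{C} ∪→ {C,G}; cost 1
[col 5] CQR: children CQ:{C,G}, R:{G} ∩→ {G}; cost 0
[col 5] BCKQR: children BK:{G,T}, CQR:{G} ∩→ {G}; cost 0
[col 5] LT: children L:{A}, T:{T} ∪→ {A,T}; cost 1
[col 5] BCKLQRT: children BCKQR:{G}, LT:{A,T} ∪→ {A,G,T}; cost 1
[col 6] BK: children B:{T}, K:{A} ∪→ {A,T}; cost 1
[col 6] CQ: children C:{T}, Q:{C} ∪→ {C,T}; cost 1
[col 6] CQR: children CQ:{C,T}, R:{T} ∩→ {T}; cost 0
[col 6] BCKQR: children BK:{A,T}, CQR:{T} ∩→ {T}; cost 0
[col 6] LT: children L:{A}, T:{A} ∩→ {A}; cost 0
[col 6] BCKLQRT: children BCKQR:{T}, LT:{A} ∪→ {A,T}; cost 1
per-site changes: [3, 2, 3, 3, 4, 4, 3]; total = 22

22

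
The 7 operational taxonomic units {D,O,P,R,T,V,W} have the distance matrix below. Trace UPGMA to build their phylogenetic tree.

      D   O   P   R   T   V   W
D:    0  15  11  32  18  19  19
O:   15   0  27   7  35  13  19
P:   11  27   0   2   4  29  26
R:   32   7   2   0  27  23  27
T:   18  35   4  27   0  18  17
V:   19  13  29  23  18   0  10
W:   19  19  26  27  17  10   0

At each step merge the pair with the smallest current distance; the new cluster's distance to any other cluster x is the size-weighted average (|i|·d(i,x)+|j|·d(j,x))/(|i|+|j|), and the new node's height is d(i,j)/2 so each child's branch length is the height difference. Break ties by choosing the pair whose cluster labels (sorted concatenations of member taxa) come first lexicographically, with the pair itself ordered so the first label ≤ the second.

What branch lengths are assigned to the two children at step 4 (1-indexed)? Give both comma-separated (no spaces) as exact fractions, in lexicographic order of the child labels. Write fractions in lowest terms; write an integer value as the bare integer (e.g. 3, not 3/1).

step 1: merge (P,R) at d=2; branch lengths P→1, R→1; new cluster PR
  updated: d(D,PR)=43/2, d(O,PR)=17, d(PR,T)=31/2, d(PR,V)=26, d(PR,W)=53/2
step 2: merge (V,W) at d=10; branch lengths V→5, W→5; new cluster VW
  updated: d(D,VW)=19, d(O,VW)=16, d(PR,VW)=105/4, d(T,VW)=35/2
step 3: merge (D,O) at d=15; branch lengths D→15/2, O→15/2; new cluster DO
  updated: d(DO,PR)=77/4, d(DO,T)=53/2, d(DO,VW)=35/2
step 4: merge (PR,T) at d=31/2; branch lengths PR→27/4, T→31/4; new cluster PRT
  updated: d(DO,PRT)=65/3, d(PRT,VW)=70/3
step 5: merge (DO,VW) at d=35/2; branch lengths DO→5/4, VW→15/4; new cluster DOVW
  updated: d(DOVW,PRT)=45/2
step 6: merge (DOVW,PRT) at d=45/2; branch lengths DOVW→5/2, PRT→7/2; new cluster DOPRTVW
final tree: (((D:15/2,O:15/2):5/4,(V:5,W:5):15/4):5/2,((P:1,R:1):27/4,T:31/4):7/2)
total length: 105/2

27/4,31/4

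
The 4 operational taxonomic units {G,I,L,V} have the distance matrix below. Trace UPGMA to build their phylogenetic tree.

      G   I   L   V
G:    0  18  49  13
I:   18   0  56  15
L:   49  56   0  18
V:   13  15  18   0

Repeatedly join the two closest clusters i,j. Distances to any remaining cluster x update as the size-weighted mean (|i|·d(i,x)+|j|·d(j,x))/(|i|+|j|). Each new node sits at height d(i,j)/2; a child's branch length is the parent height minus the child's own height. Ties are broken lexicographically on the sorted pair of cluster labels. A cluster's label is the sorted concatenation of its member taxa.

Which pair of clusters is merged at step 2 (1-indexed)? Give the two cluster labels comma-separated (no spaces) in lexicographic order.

GV,I

1. join G+V (d=13) ⇒ GV; edges |G|=13/2, |V|=13/2
  updated: d(GV,I)=33/2, d(GV,L)=67/2
2. join GV+I (d=33/2) ⇒ GIV; edges |GV|=7/4, |I|=33/4
  updated: d(GIV,L)=41
3. join GIV+L (d=41) ⇒ GILV; edges |GIV|=49/4, |L|=41/2
final tree: (((G:13/2,V:13/2):7/4,I:33/4):49/4,L:41/2)
total length: 223/4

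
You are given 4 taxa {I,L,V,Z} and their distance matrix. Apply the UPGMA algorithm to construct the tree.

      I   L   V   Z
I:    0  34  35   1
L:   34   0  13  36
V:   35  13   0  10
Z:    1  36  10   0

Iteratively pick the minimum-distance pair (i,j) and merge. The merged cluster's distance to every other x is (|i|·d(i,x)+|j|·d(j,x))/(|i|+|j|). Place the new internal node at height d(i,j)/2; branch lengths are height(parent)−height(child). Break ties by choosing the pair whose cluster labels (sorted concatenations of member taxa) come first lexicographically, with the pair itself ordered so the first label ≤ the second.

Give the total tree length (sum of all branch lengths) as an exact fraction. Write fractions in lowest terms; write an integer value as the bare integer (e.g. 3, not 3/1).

1. join I+Z (d=1) ⇒ IZ; edges |I|=1/2, |Z|=1/2
  updated: d(IZ,L)=35, d(IZ,V)=45/2
2. join L+V (d=13) ⇒ LV; edges |L|=13/2, |V|=13/2
  updated: d(IZ,LV)=115/4
3. join IZ+LV (d=115/4) ⇒ ILVZ; edges |IZ|=111/8, |LV|=63/8
final tree: ((I:1/2,Z:1/2):111/8,(L:13/2,V:13/2):63/8)
total length: 143/4

143/4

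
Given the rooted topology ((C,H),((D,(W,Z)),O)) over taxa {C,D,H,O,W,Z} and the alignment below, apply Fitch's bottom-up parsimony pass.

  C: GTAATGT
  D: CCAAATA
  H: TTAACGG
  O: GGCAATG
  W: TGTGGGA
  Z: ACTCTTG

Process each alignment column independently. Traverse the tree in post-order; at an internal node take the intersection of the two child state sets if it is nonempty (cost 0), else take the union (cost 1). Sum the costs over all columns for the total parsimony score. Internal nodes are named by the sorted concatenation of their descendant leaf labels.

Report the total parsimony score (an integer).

site 0, node CH: C={G} ∪ H={T} → {G,T} (+1)
site 0, node WZ: W={T} ∪ Z={A} → {A,T} (+1)
site 0, node DWZ: D={C} ∪ WZ={A,T} → {A,C,T} (+1)
site 0, node DOWZ: DWZ={A,C,T} ∪ O={G} → {A,C,G,T} (+1)
site 0, node CDHOWZ: CH={G,T} ∩ DOWZ={A,C,G,T} → {G,T} (+0)
site 1, node CH: C={T} ∩ H={T} → {T} (+0)
site 1, node WZ: W={G} ∪ Z={C} → {C,G} (+1)
site 1, node DWZ: D={C} ∩ WZ={C,G} → {C} (+0)
site 1, node DOWZ: DWZ={C} ∪ O={G} → {C,G} (+1)
site 1, node CDHOWZ: CH={T} ∪ DOWZ={C,G} → {C,G,T} (+1)
site 2, node CH: C={A} ∩ H={A} → {A} (+0)
site 2, node WZ: W={T} ∩ Z={T} → {T} (+0)
site 2, node DWZ: D={A} ∪ WZ={T} → {A,T} (+1)
site 2, node DOWZ: DWZ={A,T} ∪ O={C} → {A,C,T} (+1)
site 2, node CDHOWZ: CH={A} ∩ DOWZ={A,C,T} → {A} (+0)
site 3, node CH: C={A} ∩ H={A} → {A} (+0)
site 3, node WZ: W={G} ∪ Z={C} → {C,G} (+1)
site 3, node DWZ: D={A} ∪ WZ={C,G} → {A,C,G} (+1)
site 3, node DOWZ: DWZ={A,C,G} ∩ O={A} → {A} (+0)
site 3, node CDHOWZ: CH={A} ∩ DOWZ={A} → {A} (+0)
site 4, node CH: C={T} ∪ H={C} → {C,T} (+1)
site 4, node WZ: W={G} ∪ Z={T} → {G,T} (+1)
site 4, node DWZ: D={A} ∪ WZ={G,T} → {A,G,T} (+1)
site 4, node DOWZ: DWZ={A,G,T} ∩ O={A} → {A} (+0)
site 4, node CDHOWZ: CH={C,T} ∪ DOWZ={A} → {A,C,T} (+1)
site 5, node CH: C={G} ∩ H={G} → {G} (+0)
site 5, node WZ: W={G} ∪ Z={T} → {G,T} (+1)
site 5, node DWZ: D={T} ∩ WZ={G,T} → {T} (+0)
site 5, node DOWZ: DWZ={T} ∩ O={T} → {T} (+0)
site 5, node CDHOWZ: CH={G} ∪ DOWZ={T} → {G,T} (+1)
site 6, node CH: C={T} ∪ H={G} → {G,T} (+1)
site 6, node WZ: W={A} ∪ Z={G} → {A,G} (+1)
site 6, node DWZ: D={A} ∩ WZ={A,G} → {A} (+0)
site 6, node DOWZ: DWZ={A} ∪ O={G} → {A,G} (+1)
site 6, node CDHOWZ: CH={G,T} ∩ DOWZ={A,G} → {G} (+0)
per-site changes: [4, 3, 2, 2, 4, 2, 3]; total = 20

20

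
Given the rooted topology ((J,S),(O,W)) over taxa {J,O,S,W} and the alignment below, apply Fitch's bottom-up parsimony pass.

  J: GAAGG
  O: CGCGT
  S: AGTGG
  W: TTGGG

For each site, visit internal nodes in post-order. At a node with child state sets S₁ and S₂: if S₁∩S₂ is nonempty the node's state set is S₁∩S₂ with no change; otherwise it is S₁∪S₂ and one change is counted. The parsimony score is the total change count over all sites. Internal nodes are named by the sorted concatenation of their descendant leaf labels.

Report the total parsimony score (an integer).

9

JS@0: {G} ∪ {A} = {A,G} (union, +1)
OW@0: {C} ∪ {T} = {C,T} (union, +1)
JOSW@0: {A,G} ∪ {C,T} = {A,C,G,T} (union, +1)
JS@1: {A} ∪ {G} = {A,G} (union, +1)
OW@1: {G} ∪ {T} = {G,T} (union, +1)
JOSW@1: {A,G} ∩ {G,T} = {G} (intersection, +0)
JS@2: {A} ∪ {T} = {A,T} (union, +1)
OW@2: {C} ∪ {G} = {C,G} (union, +1)
JOSW@2: {A,T} ∪ {C,G} = {A,C,G,T} (union, +1)
JS@3: {G} ∩ {G} = {G} (intersection, +0)
OW@3: {G} ∩ {G} = {G} (intersection, +0)
JOSW@3: {G} ∩ {G} = {G} (intersection, +0)
JS@4: {G} ∩ {G} = {G} (intersection, +0)
OW@4: {T} ∪ {G} = {G,T} (union, +1)
JOSW@4: {G} ∩ {G,T} = {G} (intersection, +0)
per-site changes: [3, 2, 3, 0, 1]; total = 9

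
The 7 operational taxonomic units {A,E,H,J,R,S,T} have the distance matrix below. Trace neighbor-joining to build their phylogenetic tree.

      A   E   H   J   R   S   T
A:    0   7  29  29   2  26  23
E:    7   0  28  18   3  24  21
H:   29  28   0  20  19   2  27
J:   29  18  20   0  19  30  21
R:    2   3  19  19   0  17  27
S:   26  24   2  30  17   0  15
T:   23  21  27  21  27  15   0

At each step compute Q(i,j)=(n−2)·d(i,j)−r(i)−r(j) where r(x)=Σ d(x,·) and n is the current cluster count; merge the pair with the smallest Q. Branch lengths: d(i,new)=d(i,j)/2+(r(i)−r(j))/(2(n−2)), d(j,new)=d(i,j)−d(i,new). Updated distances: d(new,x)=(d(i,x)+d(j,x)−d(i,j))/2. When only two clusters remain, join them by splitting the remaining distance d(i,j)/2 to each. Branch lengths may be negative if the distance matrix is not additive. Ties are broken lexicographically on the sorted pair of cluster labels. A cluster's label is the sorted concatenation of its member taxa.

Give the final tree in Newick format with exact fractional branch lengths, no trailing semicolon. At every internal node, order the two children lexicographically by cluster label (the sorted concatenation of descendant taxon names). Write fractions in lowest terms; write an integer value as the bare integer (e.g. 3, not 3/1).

(((((A:55/16,R:-23/16):21/8,E:11/8):267/32,J:325/32):75/32,(H:21/10,S:-1/10):347/32):293/64,T:293/64)

1. join H+S (d=2, Q=-229) ⇒ HS; edges |H|=21/10, |S|=-1/10
  updated: d(A,HS)=53/2, d(E,HS)=25, d(HS,J)=24, d(HS,R)=17, d(HS,T)=20
2. join A+R (d=2, Q=-295/2) ⇒ AR; edges |A|=55/16, |R|=-23/16
  updated: d(AR,E)=4, d(AR,HS)=83/4, d(AR,J)=23, d(AR,T)=24
3. join AR+E (d=4, Q=-511/4) ⇒ AER; edges |AR|=21/8, |E|=11/8
  updated: d(AER,HS)=167/8, d(AER,J)=37/2, d(AER,T)=41/2
4. join AER+J (d=37/2, Q=-691/8) ⇒ AEJR; edges |AER|=267/32, |J|=325/32
  updated: d(AEJR,HS)=211/16, d(AEJR,T)=23/2
5. join AEJR+HS (d=211/16, Q=-715/16) ⇒ AEHJRS; edges |AEJR|=75/32, |HS|=347/32
  updated: d(AEHJRS,T)=293/32
6. join AEHJRS+T (d=293/32) ⇒ AEHJRST; edges |AEHJRS|=293/64, |T|=293/64
final tree: (((((A:55/16,R:-23/16):21/8,E:11/8):267/32,J:325/32):75/32,(H:21/10,S:-1/10):347/32):293/64,T:293/64)
total length: 1563/32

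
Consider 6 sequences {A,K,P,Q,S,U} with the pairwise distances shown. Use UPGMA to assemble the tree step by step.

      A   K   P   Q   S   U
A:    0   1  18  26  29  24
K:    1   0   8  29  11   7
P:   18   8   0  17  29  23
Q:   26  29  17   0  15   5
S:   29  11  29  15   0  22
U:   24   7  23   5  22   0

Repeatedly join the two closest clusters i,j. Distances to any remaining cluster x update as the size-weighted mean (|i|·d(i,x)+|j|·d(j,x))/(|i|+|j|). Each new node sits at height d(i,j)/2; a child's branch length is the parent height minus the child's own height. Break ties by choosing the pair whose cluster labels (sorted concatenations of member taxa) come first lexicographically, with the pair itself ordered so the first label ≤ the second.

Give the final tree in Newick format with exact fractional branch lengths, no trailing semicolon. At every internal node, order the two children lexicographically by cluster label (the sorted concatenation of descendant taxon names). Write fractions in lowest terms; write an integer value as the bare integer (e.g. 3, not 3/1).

(((A:1/2,K:1/2):6,P:13/2):13/3,((Q:5/2,U:5/2):27/4,S:37/4):19/12)

iteration 1: select A,K (d=1); attach at lengths (1/2, 1/2); label the merged cluster AK
  updated: d(AK,P)=13, d(AK,Q)=55/2, d(AK,S)=20, d(AK,U)=31/2
iteration 2: select Q,U (d=5); attach at lengths (5/2, 5/2); label the merged cluster QU
  updated: d(AK,QU)=43/2, d(P,QU)=20, d(QU,S)=37/2
iteration 3: select AK,P (d=13); attach at lengths (6, 13/2); label the merged cluster AKP
  updated: d(AKP,QU)=21, d(AKP,S)=23
iteration 4: select QU,S (d=37/2); attach at lengths (27/4, 37/4); label the merged cluster QSU
  updated: d(AKP,QSU)=65/3
iteration 5: select AKP,QSU (d=65/3); attach at lengths (13/3, 19/12); label the merged cluster AKPQSU
final tree: (((A:1/2,K:1/2):6,P:13/2):13/3,((Q:5/2,U:5/2):27/4,S:37/4):19/12)
total length: 485/12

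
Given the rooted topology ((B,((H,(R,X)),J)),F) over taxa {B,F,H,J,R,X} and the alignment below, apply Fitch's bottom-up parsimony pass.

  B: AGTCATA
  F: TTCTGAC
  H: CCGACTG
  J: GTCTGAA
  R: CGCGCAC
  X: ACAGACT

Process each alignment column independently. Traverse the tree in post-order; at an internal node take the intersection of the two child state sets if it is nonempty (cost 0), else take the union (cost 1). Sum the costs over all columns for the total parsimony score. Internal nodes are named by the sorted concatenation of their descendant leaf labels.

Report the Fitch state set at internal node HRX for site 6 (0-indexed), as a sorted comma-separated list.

site 0, node RX: R={C} ∪ X={A} → {A,C} (+1)
site 0, node HRX: H={C} ∩ RX={A,C} → {C} (+0)
site 0, node HJRX: HRX={C} ∪ J={G} → {C,G} (+1)
site 0, node BHJRX: B={A} ∪ HJRX={C,G} → {A,C,G} (+1)
site 0, node BFHJRX: BHJRX={A,C,G} ∪ F={T} → {A,C,G,T} (+1)
site 1, node RX: R={G} ∪ X={C} → {C,G} (+1)
site 1, node HRX: H={C} ∩ RX={C,G} → {C} (+0)
site 1, node HJRX: HRX={C} ∪ J={T} → {C,T} (+1)
site 1, node BHJRX: B={G} ∪ HJRX={C,T} → {C,G,T} (+1)
site 1, node BFHJRX: BHJRX={C,G,T} ∩ F={T} → {T} (+0)
site 2, node RX: R={C} ∪ X={A} → {A,C} (+1)
site 2, node HRX: H={G} ∪ RX={A,C} → {A,C,G} (+1)
site 2, node HJRX: HRX={A,C,G} ∩ J={C} → {C} (+0)
site 2, node BHJRX: B={T} ∪ HJRX={C} → {C,T} (+1)
site 2, node BFHJRX: BHJRX={C,T} ∩ F={C} → {C} (+0)
site 3, node RX: R={G} ∩ X={G} → {G} (+0)
site 3, node HRX: H={A} ∪ RX={G} → {A,G} (+1)
site 3, node HJRX: HRX={A,G} ∪ J={T} → {A,G,T} (+1)
site 3, node BHJRX: B={C} ∪ HJRX={A,G,T} → {A,C,G,T} (+1)
site 3, node BFHJRX: BHJRX={A,C,G,T} ∩ F={T} → {T} (+0)
site 4, node RX: R={C} ∪ X={A} → {A,C} (+1)
site 4, node HRX: H={C} ∩ RX={A,C} → {C} (+0)
site 4, node HJRX: HRX={C} ∪ J={G} → {C,G} (+1)
site 4, node BHJRX: B={A} ∪ HJRX={C,G} → {A,C,G} (+1)
site 4, node BFHJRX: BHJRX={A,C,G} ∩ F={G} → {G} (+0)
site 5, node RX: R={A} ∪ X={C} → {A,C} (+1)
site 5, node HRX: H={T} ∪ RX={A,C} → {A,C,T} (+1)
site 5, node HJRX: HRX={A,C,T} ∩ J={A} → {A} (+0)
site 5, node BHJRX: B={T} ∪ HJRX={A} → {A,T} (+1)
site 5, node BFHJRX: BHJRX={A,T} ∩ F={A} → {A} (+0)
site 6, node RX: R={C} ∪ X={T} → {C,T} (+1)
site 6, node HRX: H={G} ∪ RX={C,T} → {C,G,T} (+1)
site 6, node HJRX: HRX={C,G,T} ∪ J={A} → {A,C,G,T} (+1)
site 6, node BHJRX: B={A} ∩ HJRX={A,C,G,T} → {A} (+0)
site 6, node BFHJRX: BHJRX={A} ∪ F={C} → {A,C} (+1)
per-site changes: [4, 3, 3, 3, 3, 3, 4]; total = 23

C,G,T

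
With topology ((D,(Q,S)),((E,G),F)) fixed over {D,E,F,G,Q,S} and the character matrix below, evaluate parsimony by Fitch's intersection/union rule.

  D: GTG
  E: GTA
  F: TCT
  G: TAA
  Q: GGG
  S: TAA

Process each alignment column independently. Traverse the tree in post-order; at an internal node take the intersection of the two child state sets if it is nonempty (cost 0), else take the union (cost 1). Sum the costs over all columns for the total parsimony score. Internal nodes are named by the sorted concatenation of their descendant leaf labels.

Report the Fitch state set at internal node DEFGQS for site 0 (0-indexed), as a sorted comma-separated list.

G,T

QS@0: {G} ∪ {T} = {G,T} (union, +1)
DQS@0: {G} ∩ {G,T} = {G} (intersection, +0)
EG@0: {G} ∪ {T} = {G,T} (union, +1)
EFG@0: {G,T} ∩ {T} = {T} (intersection, +0)
DEFGQS@0: {G} ∪ {T} = {G,T} (union, +1)
QS@1: {G} ∪ {A} = {A,G} (union, +1)
DQS@1: {T} ∪ {A,G} = {A,G,T} (union, +1)
EG@1: {T} ∪ {A} = {A,T} (union, +1)
EFG@1: {A,T} ∪ {C} = {A,C,T} (union, +1)
DEFGQS@1: {A,G,T} ∩ {A,C,T} = {A,T} (intersection, +0)
QS@2: {G} ∪ {A} = {A,G} (union, +1)
DQS@2: {G} ∩ {A,G} = {G} (intersection, +0)
EG@2: {A} ∩ {A} = {A} (intersection, +0)
EFG@2: {A} ∪ {T} = {A,T} (union, +1)
DEFGQS@2: {G} ∪ {A,T} = {A,G,T} (union, +1)
per-site changes: [3, 4, 3]; total = 10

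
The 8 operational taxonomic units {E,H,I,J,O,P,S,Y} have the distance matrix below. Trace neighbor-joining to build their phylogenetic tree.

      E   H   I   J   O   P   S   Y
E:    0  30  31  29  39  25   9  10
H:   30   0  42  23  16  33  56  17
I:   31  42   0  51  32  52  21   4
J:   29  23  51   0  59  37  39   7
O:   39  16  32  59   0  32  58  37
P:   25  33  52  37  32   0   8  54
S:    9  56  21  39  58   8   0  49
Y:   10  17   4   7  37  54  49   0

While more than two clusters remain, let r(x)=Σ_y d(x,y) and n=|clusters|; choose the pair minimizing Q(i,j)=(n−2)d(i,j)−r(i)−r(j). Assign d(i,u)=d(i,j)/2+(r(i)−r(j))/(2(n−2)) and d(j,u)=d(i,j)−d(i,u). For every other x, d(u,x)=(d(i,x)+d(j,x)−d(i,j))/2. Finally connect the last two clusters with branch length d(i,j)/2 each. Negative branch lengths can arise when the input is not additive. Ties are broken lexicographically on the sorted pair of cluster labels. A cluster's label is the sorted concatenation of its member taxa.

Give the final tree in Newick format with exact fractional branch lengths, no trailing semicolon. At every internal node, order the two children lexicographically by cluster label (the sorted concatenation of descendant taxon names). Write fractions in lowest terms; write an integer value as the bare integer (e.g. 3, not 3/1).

((((E:11/8,(P:49/12,S:47/12):93/8):279/32,J:521/32):87/32,(H:49/20,O:271/20):411/32):293/64,(I:19/2,Y:-11/2):293/64)

iteration 1: select P,S (d=8, Q=-433); attach at lengths (49/12, 47/12); label the merged cluster PS
  updated: d(E,PS)=13, d(H,PS)=81/2, d(I,PS)=65/2, d(J,PS)=34, d(O,PS)=41, d(PS,Y)=95/2
iteration 2: select H,O (d=16, Q=-625/2); attach at lengths (49/20, 271/20); label the merged cluster HO
  updated: d(E,HO)=53/2, d(HO,I)=29, d(HO,J)=33, d(HO,PS)=131/4, d(HO,Y)=19
iteration 3: select I,Y (d=4, Q=-219); attach at lengths (19/2, -11/2); label the merged cluster IY
  updated: d(E,IY)=37/2, d(HO,IY)=22, d(IY,J)=27, d(IY,PS)=38
iteration 4: select E,PS (d=13, Q=-663/4); attach at lengths (11/8, 93/8); label the merged cluster EPS
  updated: d(EPS,HO)=185/8, d(EPS,IY)=87/4, d(EPS,J)=25
iteration 5: select EPS,J (d=25, Q=-839/8); attach at lengths (279/32, 521/32); label the merged cluster EJPS
  updated: d(EJPS,HO)=249/16, d(EJPS,IY)=95/8
iteration 6: select EJPS,HO (d=249/16, Q=-791/16); attach at lengths (87/32, 411/32); label the merged cluster EHJOPS
  updated: d(EHJOPS,IY)=293/32
iteration 7: select EHJOPS,IY (d=293/32); attach at lengths (293/64, 293/64); label the merged cluster EHIJOPSY
final tree: ((((E:11/8,(P:49/12,S:47/12):93/8):279/32,J:521/32):87/32,(H:49/20,O:271/20):411/32):293/64,(I:19/2,Y:-11/2):293/64)
total length: 2903/32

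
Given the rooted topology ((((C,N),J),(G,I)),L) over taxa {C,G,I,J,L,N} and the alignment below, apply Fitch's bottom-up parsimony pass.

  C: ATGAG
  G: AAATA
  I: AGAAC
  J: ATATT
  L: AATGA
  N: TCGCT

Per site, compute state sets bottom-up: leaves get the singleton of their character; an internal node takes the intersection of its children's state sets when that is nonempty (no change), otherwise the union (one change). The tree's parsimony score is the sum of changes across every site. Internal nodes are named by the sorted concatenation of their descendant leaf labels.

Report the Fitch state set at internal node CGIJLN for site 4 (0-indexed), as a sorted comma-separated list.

A

site 0, node CN: C={A} ∪ N={T} → {A,T} (+1)
site 0, node CJN: CN={A,T} ∩ J={A} → {A} (+0)
site 0, node GI: G={A} ∩ I={A} → {A} (+0)
site 0, node CGIJN: CJN={A} ∩ GI={A} → {A} (+0)
site 0, node CGIJLN: CGIJN={A} ∩ L={A} → {A} (+0)
site 1, node CN: C={T} ∪ N={C} → {C,T} (+1)
site 1, node CJN: CN={C,T} ∩ J={T} → {T} (+0)
site 1, node GI: G={A} ∪ I={G} → {A,G} (+1)
site 1, node CGIJN: CJN={T} ∪ GI={A,G} → {A,G,T} (+1)
site 1, node CGIJLN: CGIJN={A,G,T} ∩ L={A} → {A} (+0)
site 2, node CN: C={G} ∩ N={G} → {G} (+0)
site 2, node CJN: CN={G} ∪ J={A} → {A,G} (+1)
site 2, node GI: G={A} ∩ I={A} → {A} (+0)
site 2, node CGIJN: CJN={A,G} ∩ GI={A} → {A} (+0)
site 2, node CGIJLN: CGIJN={A} ∪ L={T} → {A,T} (+1)
site 3, node CN: C={A} ∪ N={C} → {A,C} (+1)
site 3, node CJN: CN={A,C} ∪ J={T} → {A,C,T} (+1)
site 3, node GI: G={T} ∪ I={A} → {A,T} (+1)
site 3, node CGIJN: CJN={A,C,T} ∩ GI={A,T} → {A,T} (+0)
site 3, node CGIJLN: CGIJN={A,T} ∪ L={G} → {A,G,T} (+1)
site 4, node CN: C={G} ∪ N={T} → {G,T} (+1)
site 4, node CJN: CN={G,T} ∩ J={T} → {T} (+0)
site 4, node GI: G={A} ∪ I={C} → {A,C} (+1)
site 4, node CGIJN: CJN={T} ∪ GI={A,C} → {A,C,T} (+1)
site 4, node CGIJLN: CGIJN={A,C,T} ∩ L={A} → {A} (+0)
per-site changes: [1, 3, 2, 4, 3]; total = 13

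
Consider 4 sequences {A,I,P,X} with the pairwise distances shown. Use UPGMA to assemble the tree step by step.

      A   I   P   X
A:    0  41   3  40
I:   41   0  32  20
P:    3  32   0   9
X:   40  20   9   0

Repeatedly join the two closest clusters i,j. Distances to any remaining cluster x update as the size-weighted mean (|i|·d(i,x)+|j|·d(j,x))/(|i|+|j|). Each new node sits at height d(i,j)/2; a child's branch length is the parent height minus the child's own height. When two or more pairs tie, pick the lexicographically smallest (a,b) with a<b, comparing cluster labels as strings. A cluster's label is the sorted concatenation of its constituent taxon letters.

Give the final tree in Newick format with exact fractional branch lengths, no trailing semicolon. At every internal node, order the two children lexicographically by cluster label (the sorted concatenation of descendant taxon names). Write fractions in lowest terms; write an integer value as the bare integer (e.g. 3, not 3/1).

1. join A+P (d=3) ⇒ AP; edges |A|=3/2, |P|=3/2
  updated: d(AP,I)=73/2, d(AP,X)=49/2
2. join I+X (d=20) ⇒ IX; edges |I|=10, |X|=10
  updated: d(AP,IX)=61/2
3. join AP+IX (d=61/2) ⇒ AIPX; edges |AP|=55/4, |IX|=21/4
final tree: ((A:3/2,P:3/2):55/4,(I:10,X:10):21/4)
total length: 42

((A:3/2,P:3/2):55/4,(I:10,X:10):21/4)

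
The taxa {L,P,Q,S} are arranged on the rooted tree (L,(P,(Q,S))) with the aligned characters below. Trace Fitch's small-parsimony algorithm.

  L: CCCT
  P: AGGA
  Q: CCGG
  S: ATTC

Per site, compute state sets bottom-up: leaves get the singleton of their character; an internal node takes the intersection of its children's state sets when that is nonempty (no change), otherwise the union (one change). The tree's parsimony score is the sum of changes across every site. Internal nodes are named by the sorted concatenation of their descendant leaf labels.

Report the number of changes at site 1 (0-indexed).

2

QS@0: {C} ∪ {A} = {A,C} (union, +1)
PQS@0: {A} ∩ {A,C} = {A} (intersection, +0)
LPQS@0: {C} ∪ {A} = {A,C} (union, +1)
QS@1: {C} ∪ {T} = {C,T} (union, +1)
PQS@1: {G} ∪ {C,T} = {C,G,T} (union, +1)
LPQS@1: {C} ∩ {C,G,T} = {C} (intersection, +0)
QS@2: {G} ∪ {T} = {G,T} (union, +1)
PQS@2: {G} ∩ {G,T} = {G} (intersection, +0)
LPQS@2: {C} ∪ {G} = {C,G} (union, +1)
QS@3: {G} ∪ {C} = {C,G} (union, +1)
PQS@3: {A} ∪ {C,G} = {A,C,G} (union, +1)
LPQS@3: {T} ∪ {A,C,G} = {A,C,G,T} (union, +1)
per-site changes: [2, 2, 2, 3]; total = 9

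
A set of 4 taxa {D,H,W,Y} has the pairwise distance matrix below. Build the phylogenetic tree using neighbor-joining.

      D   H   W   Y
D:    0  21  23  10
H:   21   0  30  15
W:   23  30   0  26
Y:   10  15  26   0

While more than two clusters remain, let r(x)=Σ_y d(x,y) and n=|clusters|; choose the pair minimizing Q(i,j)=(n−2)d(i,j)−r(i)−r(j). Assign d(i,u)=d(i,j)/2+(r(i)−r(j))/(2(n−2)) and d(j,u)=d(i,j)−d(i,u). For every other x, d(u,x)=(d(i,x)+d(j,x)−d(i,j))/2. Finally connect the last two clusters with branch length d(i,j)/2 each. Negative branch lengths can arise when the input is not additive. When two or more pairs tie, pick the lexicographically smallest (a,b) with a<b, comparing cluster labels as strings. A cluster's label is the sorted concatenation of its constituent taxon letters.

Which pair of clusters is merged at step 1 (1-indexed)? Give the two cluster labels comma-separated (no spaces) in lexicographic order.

D,W

step 1: merge (D,W) at d=23, Q=-87; branch lengths D→21/4, W→71/4; new cluster DW
  updated: d(DW,H)=14, d(DW,Y)=13/2
step 2: merge (DW,H) at d=14, Q=-71/2; branch lengths DW→11/4, H→45/4; new cluster DHW
  updated: d(DHW,Y)=15/4
step 3: merge (DHW,Y) at d=15/4; branch lengths DHW→15/8, Y→15/8; new cluster DHWY
final tree: (((D:21/4,W:71/4):11/4,H:45/4):15/8,Y:15/8)
total length: 163/4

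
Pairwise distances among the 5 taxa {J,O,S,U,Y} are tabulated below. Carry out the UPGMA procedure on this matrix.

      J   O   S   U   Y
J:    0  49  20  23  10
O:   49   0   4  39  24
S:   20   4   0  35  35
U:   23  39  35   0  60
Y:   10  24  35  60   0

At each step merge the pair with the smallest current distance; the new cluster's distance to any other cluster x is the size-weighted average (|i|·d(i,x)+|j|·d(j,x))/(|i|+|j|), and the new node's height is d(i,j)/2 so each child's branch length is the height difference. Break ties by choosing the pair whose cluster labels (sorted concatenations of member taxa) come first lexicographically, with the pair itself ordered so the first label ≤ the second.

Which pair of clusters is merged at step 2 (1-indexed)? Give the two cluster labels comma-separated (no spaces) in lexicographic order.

1. join O+S (d=4) ⇒ OS; edges |O|=2, |S|=2
  updated: d(J,OS)=69/2, d(OS,U)=37, d(OS,Y)=59/2
2. join J+Y (d=10) ⇒ JY; edges |J|=5, |Y|=5
  updated: d(JY,OS)=32, d(JY,U)=83/2
3. join JY+OS (d=32) ⇒ JOSY; edges |JY|=11, |OS|=14
  updated: d(JOSY,U)=157/4
4. join JOSY+U (d=157/4) ⇒ JOSUY; edges |JOSY|=29/8, |U|=157/8
final tree: (((J:5,Y:5):11,(O:2,S:2):14):29/8,U:157/8)
total length: 249/4

J,Y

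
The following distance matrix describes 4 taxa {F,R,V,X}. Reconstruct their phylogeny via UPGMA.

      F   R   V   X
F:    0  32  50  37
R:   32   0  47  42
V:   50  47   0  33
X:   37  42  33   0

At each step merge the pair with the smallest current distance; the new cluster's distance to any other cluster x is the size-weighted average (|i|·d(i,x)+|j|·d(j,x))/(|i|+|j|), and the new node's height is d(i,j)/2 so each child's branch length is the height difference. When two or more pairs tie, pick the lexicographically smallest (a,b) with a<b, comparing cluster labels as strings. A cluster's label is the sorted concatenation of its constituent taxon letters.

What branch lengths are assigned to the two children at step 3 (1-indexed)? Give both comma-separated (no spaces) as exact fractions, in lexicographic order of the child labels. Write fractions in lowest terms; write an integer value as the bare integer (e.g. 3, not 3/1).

iteration 1: select F,R (d=32); attach at lengths (16, 16); label the merged cluster FR
  updated: d(FR,V)=97/2, d(FR,X)=79/2
iteration 2: select V,X (d=33); attach at lengths (33/2, 33/2); label the merged cluster VX
  updated: d(FR,VX)=44
iteration 3: select FR,VX (d=44); attach at lengths (6, 11/2); label the merged cluster FRVX
final tree: ((F:16,R:16):6,(V:33/2,X:33/2):11/2)
total length: 153/2

6,11/2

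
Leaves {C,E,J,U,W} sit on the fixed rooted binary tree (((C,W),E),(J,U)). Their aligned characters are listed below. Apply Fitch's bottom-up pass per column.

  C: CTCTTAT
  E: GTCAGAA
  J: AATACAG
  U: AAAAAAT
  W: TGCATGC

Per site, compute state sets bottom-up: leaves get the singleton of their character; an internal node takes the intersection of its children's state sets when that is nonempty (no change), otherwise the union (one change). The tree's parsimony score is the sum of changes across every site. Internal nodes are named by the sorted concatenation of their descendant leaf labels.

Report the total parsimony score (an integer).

site 0, node CW: C={C} ∪ W={T} → {C,T} (+1)
site 0, node CEW: CW={C,T} ∪ E={G} → {C,G,T} (+1)
site 0, node JU: J={A} ∩ U={A} → {A} (+0)
site 0, node CEJUW: CEW={C,G,T} ∪ JU={A} → {A,C,G,T} (+1)
site 1, node CW: C={T} ∪ W={G} → {G,T} (+1)
site 1, node CEW: CW={G,T} ∩ E={T} → {T} (+0)
site 1, node JU: J={A} ∩ U={A} → {A} (+0)
site 1, node CEJUW: CEW={T} ∪ JU={A} → {A,T} (+1)
site 2, node CW: C={C} ∩ W={C} → {C} (+0)
site 2, node CEW: CW={C} ∩ E={C} → {C} (+0)
site 2, node JU: J={T} ∪ U={A} → {A,T} (+1)
site 2, node CEJUW: CEW={C} ∪ JU={A,T} → {A,C,T} (+1)
site 3, node CW: C={T} ∪ W={A} → {A,T} (+1)
site 3, node CEW: CW={A,T} ∩ E={A} → {A} (+0)
site 3, node JU: J={A} ∩ U={A} → {A} (+0)
site 3, node CEJUW: CEW={A} ∩ JU={A} → {A} (+0)
site 4, node CW: C={T} ∩ W={T} → {T} (+0)
site 4, node CEW: CW={T} ∪ E={G} → {G,T} (+1)
site 4, node JU: J={C} ∪ U={A} → {A,C} (+1)
site 4, node CEJUW: CEW={G,T} ∪ JU={A,C} → {A,C,G,T} (+1)
site 5, node CW: C={A} ∪ W={G} → {A,G} (+1)
site 5, node CEW: CW={A,G} ∩ E={A} → {A} (+0)
site 5, node JU: J={A} ∩ U={A} → {A} (+0)
site 5, node CEJUW: CEW={A} ∩ JU={A} → {A} (+0)
site 6, node CW: C={T} ∪ W={C} → {C,T} (+1)
site 6, node CEW: CW={C,T} ∪ E={A} → {A,C,T} (+1)
site 6, node JU: J={G} ∪ U={T} → {G,T} (+1)
site 6, node CEJUW: CEW={A,C,T} ∩ JU={G,T} → {T} (+0)
per-site changes: [3, 2, 2, 1, 3, 1, 3]; total = 15

15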